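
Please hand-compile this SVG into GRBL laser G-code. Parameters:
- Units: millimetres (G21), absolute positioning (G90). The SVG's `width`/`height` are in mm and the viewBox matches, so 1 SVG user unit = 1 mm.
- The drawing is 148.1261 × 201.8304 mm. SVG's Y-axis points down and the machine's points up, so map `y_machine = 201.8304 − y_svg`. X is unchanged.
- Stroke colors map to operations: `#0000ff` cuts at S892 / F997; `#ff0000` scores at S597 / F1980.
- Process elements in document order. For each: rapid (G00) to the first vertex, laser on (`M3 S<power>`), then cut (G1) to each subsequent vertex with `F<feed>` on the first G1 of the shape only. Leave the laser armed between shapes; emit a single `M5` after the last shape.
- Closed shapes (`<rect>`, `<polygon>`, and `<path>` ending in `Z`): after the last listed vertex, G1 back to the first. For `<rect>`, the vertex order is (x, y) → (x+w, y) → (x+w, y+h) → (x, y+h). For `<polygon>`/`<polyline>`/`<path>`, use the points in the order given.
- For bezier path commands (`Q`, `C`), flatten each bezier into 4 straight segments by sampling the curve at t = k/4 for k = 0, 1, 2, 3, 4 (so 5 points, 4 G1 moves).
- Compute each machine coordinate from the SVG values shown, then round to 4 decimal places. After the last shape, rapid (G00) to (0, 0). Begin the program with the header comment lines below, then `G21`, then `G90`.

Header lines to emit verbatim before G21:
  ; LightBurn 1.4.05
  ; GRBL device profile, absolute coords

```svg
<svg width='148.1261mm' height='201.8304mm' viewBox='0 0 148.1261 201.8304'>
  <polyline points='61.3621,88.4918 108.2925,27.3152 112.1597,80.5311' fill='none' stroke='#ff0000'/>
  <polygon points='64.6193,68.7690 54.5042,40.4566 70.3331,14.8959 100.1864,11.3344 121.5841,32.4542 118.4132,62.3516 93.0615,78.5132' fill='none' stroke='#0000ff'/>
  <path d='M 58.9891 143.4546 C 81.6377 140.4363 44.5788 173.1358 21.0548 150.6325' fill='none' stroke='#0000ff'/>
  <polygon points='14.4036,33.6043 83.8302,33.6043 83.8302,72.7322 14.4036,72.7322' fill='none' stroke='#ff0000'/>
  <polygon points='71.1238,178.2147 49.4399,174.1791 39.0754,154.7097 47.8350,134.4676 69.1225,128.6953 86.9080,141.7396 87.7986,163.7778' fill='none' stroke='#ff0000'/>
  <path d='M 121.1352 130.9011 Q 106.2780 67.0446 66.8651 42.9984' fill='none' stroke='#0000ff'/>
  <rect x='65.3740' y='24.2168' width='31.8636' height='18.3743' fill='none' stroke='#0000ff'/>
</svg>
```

; LightBurn 1.4.05
; GRBL device profile, absolute coords
G21
G90
G00 X61.3621 Y113.3386
M3 S597
G1 X108.2925 Y174.5152 F1980
G1 X112.1597 Y121.2993
G00 X64.6193 Y133.0614
M3 S892
G1 X54.5042 Y161.3738 F997
G1 X70.3331 Y186.9345
G1 X100.1864 Y190.4960
G1 X121.5841 Y169.3762
G1 X118.4132 Y139.4788
G1 X93.0615 Y123.3172
G1 X64.6193 Y133.0614
G00 X58.9891 Y58.3758
M3 S892
G1 X65.9248 Y55.3631 F997
G1 X57.3367 Y47.4800
G1 X40.0912 Y43.2503
G1 X21.0548 Y51.1979
G00 X14.4036 Y168.2261
M3 S597
G1 X83.8302 Y168.2261 F1980
G1 X83.8302 Y129.0982
G1 X14.4036 Y129.0982
G1 X14.4036 Y168.2261
G00 X71.1238 Y23.6157
M3 S597
G1 X49.4399 Y27.6513 F1980
G1 X39.0754 Y47.1207
G1 X47.8350 Y67.3628
G1 X69.1225 Y73.1351
G1 X86.9080 Y60.0908
G1 X87.7986 Y38.0526
G1 X71.1238 Y23.6157
G00 X121.1352 Y70.9293
M3 S892
G1 X112.1719 Y100.3694 F997
G1 X100.1391 Y124.8332
G1 X85.0368 Y144.3208
G1 X66.8651 Y158.8320
G00 X65.3740 Y177.6136
M3 S892
G1 X97.2376 Y177.6136 F997
G1 X97.2376 Y159.2393
G1 X65.3740 Y159.2393
G1 X65.3740 Y177.6136
M5
G00 X0.0000 Y0.0000

Since the viewBox matches the mm dimensions, user units are millimetres directly. The only transform is the Y-flip y_m = 201.8304 − y_svg.

Shape 1 is a open polyline drawn with `<polyline>`. Its stroke #ff0000 means score at S597, F1980. After flipping Y the toolpath is (61.3621,113.3386) → (108.2925,174.5152) → (112.1597,121.2993).

Shape 2 is a regular polygon drawn with `<polygon>`. Its stroke #0000ff means cut at S892, F997. After flipping Y the toolpath is (64.6193,133.0614) → (54.5042,161.3738) → (70.3331,186.9345) → (100.1864,190.4960) → (121.5841,169.3762) → (118.4132,139.4788) → (93.0615,123.3172) → (64.6193,133.0614), returning to the start.

Shape 3 is a cubic bezier drawn with `<path>`. Its stroke #0000ff means cut at S892, F997. After flipping Y the toolpath is (58.9891,58.3758) → (65.9248,55.3631) → (57.3367,47.4800) → (40.0912,43.2503) → (21.0548,51.1979).

Shape 4 is a rectangle drawn with `<polygon>`. Its stroke #ff0000 means score at S597, F1980. After flipping Y the toolpath is (14.4036,168.2261) → (83.8302,168.2261) → (83.8302,129.0982) → (14.4036,129.0982) → (14.4036,168.2261), returning to the start.

Shape 5 is a regular polygon drawn with `<polygon>`. Its stroke #ff0000 means score at S597, F1980. After flipping Y the toolpath is (71.1238,23.6157) → (49.4399,27.6513) → (39.0754,47.1207) → (47.8350,67.3628) → (69.1225,73.1351) → (86.9080,60.0908) → (87.7986,38.0526) → (71.1238,23.6157), returning to the start.

Shape 6 is a quadratic bezier drawn with `<path>`. Its stroke #0000ff means cut at S892, F997. After flipping Y the toolpath is (121.1352,70.9293) → (112.1719,100.3694) → (100.1391,124.8332) → (85.0368,144.3208) → (66.8651,158.8320).

Shape 7 is a rectangle drawn with `<rect>`. Its stroke #0000ff means cut at S892, F997. After flipping Y the toolpath is (65.3740,177.6136) → (97.2376,177.6136) → (97.2376,159.2393) → (65.3740,159.2393) → (65.3740,177.6136), returning to the start.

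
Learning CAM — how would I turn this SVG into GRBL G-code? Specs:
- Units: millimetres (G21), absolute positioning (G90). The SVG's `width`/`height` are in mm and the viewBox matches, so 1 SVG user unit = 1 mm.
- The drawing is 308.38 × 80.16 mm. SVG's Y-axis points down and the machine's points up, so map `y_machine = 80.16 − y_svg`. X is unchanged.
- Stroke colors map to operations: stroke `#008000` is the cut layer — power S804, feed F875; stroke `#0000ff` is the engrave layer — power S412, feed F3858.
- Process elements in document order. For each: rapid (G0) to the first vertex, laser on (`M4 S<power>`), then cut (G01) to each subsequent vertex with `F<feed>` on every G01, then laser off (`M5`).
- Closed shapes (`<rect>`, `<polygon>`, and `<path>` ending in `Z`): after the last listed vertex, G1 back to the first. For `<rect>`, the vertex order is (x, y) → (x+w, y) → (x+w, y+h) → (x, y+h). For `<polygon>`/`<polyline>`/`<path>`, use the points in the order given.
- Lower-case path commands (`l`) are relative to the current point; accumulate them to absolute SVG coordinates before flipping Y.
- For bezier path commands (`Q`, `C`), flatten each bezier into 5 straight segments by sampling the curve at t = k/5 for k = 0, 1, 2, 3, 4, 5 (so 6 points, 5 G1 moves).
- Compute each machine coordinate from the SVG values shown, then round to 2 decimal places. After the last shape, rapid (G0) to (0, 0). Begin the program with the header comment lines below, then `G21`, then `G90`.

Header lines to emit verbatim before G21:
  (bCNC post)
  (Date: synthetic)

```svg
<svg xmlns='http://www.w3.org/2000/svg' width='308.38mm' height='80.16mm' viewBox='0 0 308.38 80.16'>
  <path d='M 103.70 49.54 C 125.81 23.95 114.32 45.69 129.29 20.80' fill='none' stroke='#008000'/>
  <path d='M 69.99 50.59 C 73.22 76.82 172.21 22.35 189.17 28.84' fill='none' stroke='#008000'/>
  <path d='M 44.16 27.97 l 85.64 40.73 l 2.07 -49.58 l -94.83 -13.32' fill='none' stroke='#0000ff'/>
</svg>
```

1 u = 1 mm; y_m = 80.16 − y.

[1] `<path>` cubic bezier, #008000→cut S804 F875: (103.70,30.62) → (113.41,41.05) → (117.95,44.62) → (120.18,45.86) → (123.00,49.27) → (129.29,59.36)

[2] `<path>` cubic bezier, #008000→cut S804 F875: (69.99,29.57) → (82.00,22.38) → (108.45,27.76) → (140.82,38.91) → (170.57,49.03) → (189.17,51.32)

[3] `<path>` open polyline, #0000ff→engrave S412 F3858: (44.16,52.19) → (129.80,11.46) → (131.87,61.04) → (37.04,74.36)

(bCNC post)
(Date: synthetic)
G21
G90
G0 X103.70 Y30.62
M4 S804
G01 X113.41 Y41.05 F875
G01 X117.95 Y44.62 F875
G01 X120.18 Y45.86 F875
G01 X123.00 Y49.27 F875
G01 X129.29 Y59.36 F875
M5
G0 X69.99 Y29.57
M4 S804
G01 X82.00 Y22.38 F875
G01 X108.45 Y27.76 F875
G01 X140.82 Y38.91 F875
G01 X170.57 Y49.03 F875
G01 X189.17 Y51.32 F875
M5
G0 X44.16 Y52.19
M4 S412
G01 X129.80 Y11.46 F3858
G01 X131.87 Y61.04 F3858
G01 X37.04 Y74.36 F3858
M5
G0 X0.00 Y0.00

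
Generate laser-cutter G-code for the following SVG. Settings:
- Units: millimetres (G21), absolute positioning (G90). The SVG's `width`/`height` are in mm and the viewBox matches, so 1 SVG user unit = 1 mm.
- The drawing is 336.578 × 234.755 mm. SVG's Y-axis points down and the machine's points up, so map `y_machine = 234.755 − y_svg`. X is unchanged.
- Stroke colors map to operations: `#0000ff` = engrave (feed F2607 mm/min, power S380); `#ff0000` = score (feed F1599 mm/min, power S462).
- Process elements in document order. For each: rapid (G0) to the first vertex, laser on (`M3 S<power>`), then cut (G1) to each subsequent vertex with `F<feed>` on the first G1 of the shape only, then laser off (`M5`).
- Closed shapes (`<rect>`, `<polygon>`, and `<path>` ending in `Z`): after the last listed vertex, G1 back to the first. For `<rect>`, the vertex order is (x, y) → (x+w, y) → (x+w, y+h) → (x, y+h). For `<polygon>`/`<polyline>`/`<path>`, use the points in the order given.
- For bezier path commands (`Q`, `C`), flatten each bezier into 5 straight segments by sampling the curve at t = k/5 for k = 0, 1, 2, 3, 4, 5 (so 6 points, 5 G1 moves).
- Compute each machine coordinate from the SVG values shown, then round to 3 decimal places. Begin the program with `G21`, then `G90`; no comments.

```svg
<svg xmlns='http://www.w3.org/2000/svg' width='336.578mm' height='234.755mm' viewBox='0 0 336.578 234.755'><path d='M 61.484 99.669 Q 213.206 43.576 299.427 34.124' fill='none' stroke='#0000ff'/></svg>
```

viewBox `0 0 336.578 234.755` with mm width/height → 1 unit = 1 mm. Flip: y_m = 234.755 − y_svg.

**Shape 1** — `<path>` quadratic bezier, stroke `#0000ff` → engrave (S380, F2607). Control points (SVG): P0=(61.484,99.669), P1=(213.206,43.576), P2=(299.427,34.124); sampled at t=k/5. Machine vertices: (61.484,135.086) → (119.553,155.658) → (172.381,172.498) → (219.970,185.607) → (262.319,194.985) → (299.427,200.631). Open path.

G21
G90
G0 X61.484 Y135.086
M3 S380
G1 X119.553 Y155.658 F2607
G1 X172.381 Y172.498
G1 X219.970 Y185.607
G1 X262.319 Y194.985
G1 X299.427 Y200.631
M5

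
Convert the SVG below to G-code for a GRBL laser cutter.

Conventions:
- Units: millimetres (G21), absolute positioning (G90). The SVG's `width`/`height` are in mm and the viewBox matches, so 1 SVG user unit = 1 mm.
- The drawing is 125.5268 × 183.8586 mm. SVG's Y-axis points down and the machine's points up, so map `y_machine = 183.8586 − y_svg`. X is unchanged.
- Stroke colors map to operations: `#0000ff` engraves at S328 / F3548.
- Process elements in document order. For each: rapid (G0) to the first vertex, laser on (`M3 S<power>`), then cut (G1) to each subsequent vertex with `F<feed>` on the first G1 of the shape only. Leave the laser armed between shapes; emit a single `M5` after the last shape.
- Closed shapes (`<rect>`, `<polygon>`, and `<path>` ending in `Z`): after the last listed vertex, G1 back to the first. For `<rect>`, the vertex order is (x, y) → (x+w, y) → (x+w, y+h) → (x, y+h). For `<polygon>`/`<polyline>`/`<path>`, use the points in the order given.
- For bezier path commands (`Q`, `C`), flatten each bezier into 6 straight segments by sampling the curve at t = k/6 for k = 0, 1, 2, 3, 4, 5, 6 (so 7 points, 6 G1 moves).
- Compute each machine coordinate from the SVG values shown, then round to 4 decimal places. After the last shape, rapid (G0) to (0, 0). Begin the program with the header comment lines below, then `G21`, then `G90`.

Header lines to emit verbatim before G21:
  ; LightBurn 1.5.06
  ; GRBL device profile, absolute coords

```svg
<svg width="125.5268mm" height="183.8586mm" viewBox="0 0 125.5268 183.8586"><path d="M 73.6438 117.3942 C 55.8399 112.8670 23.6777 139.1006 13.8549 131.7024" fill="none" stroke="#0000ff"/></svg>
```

; LightBurn 1.5.06
; GRBL device profile, absolute coords
G21
G90
G0 X73.6438 Y66.4644
M3 S328
G1 X63.7152 Y66.4627 F3548
G1 X52.4130 Y63.1229
G1 X40.7564 Y58.2337
G1 X29.7650 Y53.5837
G1 X20.4580 Y50.9616
G1 X13.8549 Y52.1562
M5
G0 X0.0000 Y0.0000

1 u = 1 mm; y_m = 183.8586 − y.

[1] `<path>` cubic bezier, #0000ff→engrave S328 F3548: (73.6438,66.4644) → (63.7152,66.4627) → (52.4130,63.1229) → (40.7564,58.2337) → (29.7650,53.5837) → (20.4580,50.9616) → (13.8549,52.1562)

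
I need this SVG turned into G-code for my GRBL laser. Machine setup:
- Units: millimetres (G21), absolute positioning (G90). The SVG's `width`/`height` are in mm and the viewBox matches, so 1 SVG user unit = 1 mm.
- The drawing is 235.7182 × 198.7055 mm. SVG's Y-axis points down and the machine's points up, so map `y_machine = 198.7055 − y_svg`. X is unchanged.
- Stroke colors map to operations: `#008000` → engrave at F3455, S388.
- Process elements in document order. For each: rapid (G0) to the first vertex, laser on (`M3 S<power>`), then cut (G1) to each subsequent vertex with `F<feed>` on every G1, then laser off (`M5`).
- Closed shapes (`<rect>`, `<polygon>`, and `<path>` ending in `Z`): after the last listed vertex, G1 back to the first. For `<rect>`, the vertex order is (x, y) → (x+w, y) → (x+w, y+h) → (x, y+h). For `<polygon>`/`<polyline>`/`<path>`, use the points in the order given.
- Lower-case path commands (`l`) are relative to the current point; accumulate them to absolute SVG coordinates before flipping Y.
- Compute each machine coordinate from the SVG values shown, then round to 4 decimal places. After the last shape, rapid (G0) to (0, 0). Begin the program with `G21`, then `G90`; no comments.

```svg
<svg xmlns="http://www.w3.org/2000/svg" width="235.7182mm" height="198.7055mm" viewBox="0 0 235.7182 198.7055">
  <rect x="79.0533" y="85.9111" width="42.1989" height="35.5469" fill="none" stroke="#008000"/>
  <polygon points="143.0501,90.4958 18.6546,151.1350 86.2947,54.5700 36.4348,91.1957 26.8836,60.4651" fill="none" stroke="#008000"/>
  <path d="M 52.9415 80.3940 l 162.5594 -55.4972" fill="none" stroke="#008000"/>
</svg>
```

G21
G90
G0 X79.0533 Y112.7944
M3 S388
G1 X121.2522 Y112.7944 F3455
G1 X121.2522 Y77.2475 F3455
G1 X79.0533 Y77.2475 F3455
G1 X79.0533 Y112.7944 F3455
M5
G0 X143.0501 Y108.2097
M3 S388
G1 X18.6546 Y47.5705 F3455
G1 X86.2947 Y144.1355 F3455
G1 X36.4348 Y107.5098 F3455
G1 X26.8836 Y138.2404 F3455
G1 X143.0501 Y108.2097 F3455
M5
G0 X52.9415 Y118.3115
M3 S388
G1 X215.5009 Y173.8087 F3455
M5
G0 X0.0000 Y0.0000

viewBox `0 0 235.7182 198.7055` with mm width/height → 1 unit = 1 mm. Flip: y_m = 198.7055 − y_svg.

**Shape 1** — `<rect>` rectangle, stroke `#008000` → engrave (S388, F3455). Machine vertices: (79.0533,112.7944) → (121.2522,112.7944) → (121.2522,77.2475) → (79.0533,77.2475) → (79.0533,112.7944). Closed: final G1 returns to the first vertex.

**Shape 2** — `<polygon>` closed polygon, stroke `#008000` → engrave (S388, F3455). Machine vertices: (143.0501,108.2097) → (18.6546,47.5705) → (86.2947,144.1355) → (36.4348,107.5098) → (26.8836,138.2404) → (143.0501,108.2097). Closed: final G1 returns to the first vertex.

**Shape 3** — `<path>` line segment, stroke `#008000` → engrave (S388, F3455). Machine vertices: (52.9415,118.3115) → (215.5009,173.8087). Open path.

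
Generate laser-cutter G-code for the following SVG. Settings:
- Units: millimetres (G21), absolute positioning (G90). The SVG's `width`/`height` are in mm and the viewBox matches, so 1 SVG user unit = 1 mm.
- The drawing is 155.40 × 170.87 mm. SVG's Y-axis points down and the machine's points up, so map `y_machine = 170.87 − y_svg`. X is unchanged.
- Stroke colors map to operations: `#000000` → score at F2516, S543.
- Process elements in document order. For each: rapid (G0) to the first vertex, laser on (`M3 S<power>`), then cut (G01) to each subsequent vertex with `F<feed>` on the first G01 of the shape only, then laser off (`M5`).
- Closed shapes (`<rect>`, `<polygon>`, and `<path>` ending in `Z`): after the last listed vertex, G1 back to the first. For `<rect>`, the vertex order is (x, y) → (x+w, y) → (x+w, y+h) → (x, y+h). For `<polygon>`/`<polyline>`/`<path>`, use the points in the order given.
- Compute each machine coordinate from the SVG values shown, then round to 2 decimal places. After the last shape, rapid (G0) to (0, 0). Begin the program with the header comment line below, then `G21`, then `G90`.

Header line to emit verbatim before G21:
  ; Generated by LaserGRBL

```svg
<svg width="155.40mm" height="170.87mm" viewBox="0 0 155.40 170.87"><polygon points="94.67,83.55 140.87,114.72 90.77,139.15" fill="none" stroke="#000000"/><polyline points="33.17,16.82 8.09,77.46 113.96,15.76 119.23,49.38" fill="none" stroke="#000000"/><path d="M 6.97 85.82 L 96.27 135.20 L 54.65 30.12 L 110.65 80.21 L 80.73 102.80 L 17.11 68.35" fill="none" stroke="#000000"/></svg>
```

; Generated by LaserGRBL
G21
G90
G0 X94.67 Y87.32
M3 S543
G01 X140.87 Y56.15 F2516
G01 X90.77 Y31.72
G01 X94.67 Y87.32
M5
G0 X33.17 Y154.05
M3 S543
G01 X8.09 Y93.41 F2516
G01 X113.96 Y155.11
G01 X119.23 Y121.49
M5
G0 X6.97 Y85.05
M3 S543
G01 X96.27 Y35.67 F2516
G01 X54.65 Y140.75
G01 X110.65 Y90.66
G01 X80.73 Y68.07
G01 X17.11 Y102.52
M5
G0 X0.00 Y0.00

1 u = 1 mm; y_m = 170.87 − y.

[1] `<polygon>` regular polygon, #000000→score S543 F2516: (94.67,87.32) → (140.87,56.15) → (90.77,31.72) → (94.67,87.32) (closed)

[2] `<polyline>` open polyline, #000000→score S543 F2516: (33.17,154.05) → (8.09,93.41) → (113.96,155.11) → (119.23,121.49)

[3] `<path>` open polyline, #000000→score S543 F2516: (6.97,85.05) → (96.27,35.67) → (54.65,140.75) → (110.65,90.66) → (80.73,68.07) → (17.11,102.52)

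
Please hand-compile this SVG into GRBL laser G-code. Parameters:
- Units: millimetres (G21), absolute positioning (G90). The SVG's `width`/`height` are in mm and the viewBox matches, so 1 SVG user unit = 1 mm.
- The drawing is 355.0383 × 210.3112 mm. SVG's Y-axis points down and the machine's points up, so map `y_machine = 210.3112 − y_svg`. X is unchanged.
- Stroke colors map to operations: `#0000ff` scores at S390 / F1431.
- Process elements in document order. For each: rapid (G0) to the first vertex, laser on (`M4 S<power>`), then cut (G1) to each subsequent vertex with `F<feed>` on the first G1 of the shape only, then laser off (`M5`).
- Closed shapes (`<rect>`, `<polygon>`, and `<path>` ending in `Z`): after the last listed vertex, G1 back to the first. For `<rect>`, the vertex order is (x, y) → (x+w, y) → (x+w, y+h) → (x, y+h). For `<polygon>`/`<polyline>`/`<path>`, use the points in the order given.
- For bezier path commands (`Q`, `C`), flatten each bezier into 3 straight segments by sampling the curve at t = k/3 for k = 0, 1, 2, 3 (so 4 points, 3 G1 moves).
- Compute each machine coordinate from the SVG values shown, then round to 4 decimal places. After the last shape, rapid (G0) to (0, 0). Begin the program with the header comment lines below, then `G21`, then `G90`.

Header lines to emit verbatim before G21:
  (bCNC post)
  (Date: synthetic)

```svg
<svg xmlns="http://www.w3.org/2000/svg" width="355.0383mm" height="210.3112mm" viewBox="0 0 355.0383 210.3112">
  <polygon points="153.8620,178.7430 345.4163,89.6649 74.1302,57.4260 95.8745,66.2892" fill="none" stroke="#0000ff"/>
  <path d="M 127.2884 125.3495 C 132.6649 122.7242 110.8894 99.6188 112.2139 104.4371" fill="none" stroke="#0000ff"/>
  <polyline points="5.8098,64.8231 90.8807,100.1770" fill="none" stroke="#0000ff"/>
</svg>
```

1 u = 1 mm; y_m = 210.3112 − y.

[1] `<polygon>` closed polygon, #0000ff→score S390 F1431: (153.8620,31.5682) → (345.4163,120.6463) → (74.1302,152.8852) → (95.8745,144.0220) → (153.8620,31.5682) (closed)

[2] `<path>` cubic bezier, #0000ff→score S390 F1431: (127.2884,84.9617) → (125.4754,92.6210) → (116.7282,103.1772) → (112.2139,105.8741)

[3] `<polyline>` line segment, #0000ff→score S390 F1431: (5.8098,145.4881) → (90.8807,110.1342)

(bCNC post)
(Date: synthetic)
G21
G90
G0 X153.8620 Y31.5682
M4 S390
G1 X345.4163 Y120.6463 F1431
G1 X74.1302 Y152.8852
G1 X95.8745 Y144.0220
G1 X153.8620 Y31.5682
M5
G0 X127.2884 Y84.9617
M4 S390
G1 X125.4754 Y92.6210 F1431
G1 X116.7282 Y103.1772
G1 X112.2139 Y105.8741
M5
G0 X5.8098 Y145.4881
M4 S390
G1 X90.8807 Y110.1342 F1431
M5
G0 X0.0000 Y0.0000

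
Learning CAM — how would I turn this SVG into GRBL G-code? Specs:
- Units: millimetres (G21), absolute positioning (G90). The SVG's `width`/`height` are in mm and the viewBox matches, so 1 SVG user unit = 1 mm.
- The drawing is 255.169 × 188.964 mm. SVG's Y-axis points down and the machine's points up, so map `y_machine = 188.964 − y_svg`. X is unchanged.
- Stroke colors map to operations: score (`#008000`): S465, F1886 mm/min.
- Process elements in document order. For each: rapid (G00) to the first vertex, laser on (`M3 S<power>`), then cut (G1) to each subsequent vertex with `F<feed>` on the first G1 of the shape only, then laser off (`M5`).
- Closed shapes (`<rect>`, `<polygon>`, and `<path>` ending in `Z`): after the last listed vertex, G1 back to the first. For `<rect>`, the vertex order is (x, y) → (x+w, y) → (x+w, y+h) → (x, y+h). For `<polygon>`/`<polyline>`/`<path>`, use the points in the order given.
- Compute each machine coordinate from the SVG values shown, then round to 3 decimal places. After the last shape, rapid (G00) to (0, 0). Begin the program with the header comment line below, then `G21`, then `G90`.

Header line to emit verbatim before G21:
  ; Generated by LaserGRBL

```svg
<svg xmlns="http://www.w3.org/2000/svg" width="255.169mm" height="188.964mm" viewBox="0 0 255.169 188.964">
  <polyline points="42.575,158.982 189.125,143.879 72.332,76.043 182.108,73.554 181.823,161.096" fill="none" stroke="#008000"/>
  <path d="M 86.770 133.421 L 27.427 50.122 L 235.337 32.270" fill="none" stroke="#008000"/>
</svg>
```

1 u = 1 mm; y_m = 188.964 − y.

[1] `<polyline>` open polyline, #008000→score S465 F1886: (42.575,29.982) → (189.125,45.085) → (72.332,112.921) → (182.108,115.410) → (181.823,27.868)

[2] `<path>` open polyline, #008000→score S465 F1886: (86.770,55.543) → (27.427,138.842) → (235.337,156.694)

; Generated by LaserGRBL
G21
G90
G00 X42.575 Y29.982
M3 S465
G1 X189.125 Y45.085 F1886
G1 X72.332 Y112.921
G1 X182.108 Y115.410
G1 X181.823 Y27.868
M5
G00 X86.770 Y55.543
M3 S465
G1 X27.427 Y138.842 F1886
G1 X235.337 Y156.694
M5
G00 X0.000 Y0.000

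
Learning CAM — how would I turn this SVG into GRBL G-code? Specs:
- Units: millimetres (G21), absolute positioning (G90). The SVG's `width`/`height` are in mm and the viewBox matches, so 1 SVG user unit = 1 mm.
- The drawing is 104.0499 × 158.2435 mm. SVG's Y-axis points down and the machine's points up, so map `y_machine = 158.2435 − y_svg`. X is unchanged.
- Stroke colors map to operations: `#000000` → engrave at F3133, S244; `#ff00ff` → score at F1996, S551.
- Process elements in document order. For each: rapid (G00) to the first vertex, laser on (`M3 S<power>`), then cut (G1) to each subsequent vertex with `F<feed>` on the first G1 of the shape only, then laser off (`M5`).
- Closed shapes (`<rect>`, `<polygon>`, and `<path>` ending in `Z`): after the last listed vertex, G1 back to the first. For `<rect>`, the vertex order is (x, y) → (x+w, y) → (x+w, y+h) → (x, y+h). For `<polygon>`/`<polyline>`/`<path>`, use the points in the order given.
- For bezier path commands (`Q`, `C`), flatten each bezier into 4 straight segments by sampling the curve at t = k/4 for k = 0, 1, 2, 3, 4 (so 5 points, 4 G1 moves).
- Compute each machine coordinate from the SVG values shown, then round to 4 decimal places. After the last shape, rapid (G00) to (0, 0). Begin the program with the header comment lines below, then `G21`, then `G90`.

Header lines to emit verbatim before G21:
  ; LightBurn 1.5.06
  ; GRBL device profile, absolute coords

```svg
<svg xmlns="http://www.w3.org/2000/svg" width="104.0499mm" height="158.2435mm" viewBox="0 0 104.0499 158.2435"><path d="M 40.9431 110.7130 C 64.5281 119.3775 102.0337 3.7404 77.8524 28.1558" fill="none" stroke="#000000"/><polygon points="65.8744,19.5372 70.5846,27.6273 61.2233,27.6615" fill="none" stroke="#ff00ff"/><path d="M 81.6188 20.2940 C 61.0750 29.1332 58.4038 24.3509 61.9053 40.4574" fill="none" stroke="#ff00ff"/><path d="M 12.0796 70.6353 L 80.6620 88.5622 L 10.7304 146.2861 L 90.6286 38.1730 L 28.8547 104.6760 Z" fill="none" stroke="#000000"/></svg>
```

; LightBurn 1.5.06
; GRBL device profile, absolute coords
G21
G90
G00 X40.9431 Y47.5305
M3 S244
G1 X60.0606 Y60.2081 F3133
G1 X77.3101 Y94.7157
G1 X85.6034 Y126.2699
G1 X77.8524 Y130.0877
M5
G00 X65.8744 Y138.7063
M3 S551
G1 X70.5846 Y130.6162 F1996
G1 X61.2233 Y130.5820
G1 X65.8744 Y138.7063
M5
G00 X81.6188 Y137.9495
M3 S551
G1 X69.3793 Y133.3349 F1996
G1 X62.7451 Y130.5930
G1 X60.6194 Y126.4885
G1 X61.9053 Y117.7861
M5
G00 X12.0796 Y87.6082
M3 S244
G1 X80.6620 Y69.6813 F3133
G1 X10.7304 Y11.9574
G1 X90.6286 Y120.0705
G1 X28.8547 Y53.5675
G1 X12.0796 Y87.6082
M5
G00 X0.0000 Y0.0000

viewBox `0 0 104.0499 158.2435` with mm width/height → 1 unit = 1 mm. Flip: y_m = 158.2435 − y_svg.

**Shape 1** — `<path>` cubic bezier, stroke `#000000` → engrave (S244, F3133). Control points (SVG): P0=(40.9431,110.7130), P1=(64.5281,119.3775), P2=(102.0337,3.7404), P3=(77.8524,28.1558); sampled at t=k/4. Machine vertices: (40.9431,47.5305) → (60.0606,60.2081) → (77.3101,94.7157) → (85.6034,126.2699) → (77.8524,130.0877). Open path.

**Shape 2** — `<polygon>` regular polygon, stroke `#ff00ff` → score (S551, F1996). Machine vertices: (65.8744,138.7063) → (70.5846,130.6162) → (61.2233,130.5820) → (65.8744,138.7063). Closed: final G1 returns to the first vertex.

**Shape 3** — `<path>` cubic bezier, stroke `#ff00ff` → score (S551, F1996). Control points (SVG): P0=(81.6188,20.2940), P1=(61.0750,29.1332), P2=(58.4038,24.3509), P3=(61.9053,40.4574); sampled at t=k/4. Machine vertices: (81.6188,137.9495) → (69.3793,133.3349) → (62.7451,130.5930) → (60.6194,126.4885) → (61.9053,117.7861). Open path.

**Shape 4** — `<path>` closed polygon, stroke `#000000` → engrave (S244, F3133). Machine vertices: (12.0796,87.6082) → (80.6620,69.6813) → (10.7304,11.9574) → (90.6286,120.0705) → (28.8547,53.5675) → (12.0796,87.6082). Closed: final G1 returns to the first vertex.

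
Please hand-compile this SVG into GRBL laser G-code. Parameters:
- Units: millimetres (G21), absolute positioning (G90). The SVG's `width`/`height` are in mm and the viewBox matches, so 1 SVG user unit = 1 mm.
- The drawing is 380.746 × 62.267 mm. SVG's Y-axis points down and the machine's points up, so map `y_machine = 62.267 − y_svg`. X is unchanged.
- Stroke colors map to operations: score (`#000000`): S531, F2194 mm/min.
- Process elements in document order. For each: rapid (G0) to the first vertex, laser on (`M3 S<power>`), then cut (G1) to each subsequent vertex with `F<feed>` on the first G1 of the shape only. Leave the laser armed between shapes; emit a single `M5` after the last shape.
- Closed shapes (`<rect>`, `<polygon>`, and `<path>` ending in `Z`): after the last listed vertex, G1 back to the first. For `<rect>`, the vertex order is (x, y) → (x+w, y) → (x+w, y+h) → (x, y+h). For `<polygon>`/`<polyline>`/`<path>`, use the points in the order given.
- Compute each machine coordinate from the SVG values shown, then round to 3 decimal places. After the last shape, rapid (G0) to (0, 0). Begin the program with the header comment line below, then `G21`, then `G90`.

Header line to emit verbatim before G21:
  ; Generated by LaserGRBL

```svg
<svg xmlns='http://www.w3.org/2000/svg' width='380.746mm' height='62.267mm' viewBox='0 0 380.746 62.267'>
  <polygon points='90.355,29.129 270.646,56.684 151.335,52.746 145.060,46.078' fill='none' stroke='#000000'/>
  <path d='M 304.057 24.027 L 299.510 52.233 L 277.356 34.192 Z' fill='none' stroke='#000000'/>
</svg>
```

Since the viewBox matches the mm dimensions, user units are millimetres directly. The only transform is the Y-flip y_m = 62.267 − y_svg.

Shape 1 is a closed polygon drawn with `<polygon>`. Its stroke #000000 means score at S531, F2194. After flipping Y the toolpath is (90.355,33.138) → (270.646,5.583) → (151.335,9.521) → (145.060,16.189) → (90.355,33.138), returning to the start.

Shape 2 is a regular polygon drawn with `<path>`. Its stroke #000000 means score at S531, F2194. After flipping Y the toolpath is (304.057,38.240) → (299.510,10.034) → (277.356,28.075) → (304.057,38.240), returning to the start.

; Generated by LaserGRBL
G21
G90
G0 X90.355 Y33.138
M3 S531
G1 X270.646 Y5.583 F2194
G1 X151.335 Y9.521
G1 X145.060 Y16.189
G1 X90.355 Y33.138
G0 X304.057 Y38.240
M3 S531
G1 X299.510 Y10.034 F2194
G1 X277.356 Y28.075
G1 X304.057 Y38.240
M5
G0 X0.000 Y0.000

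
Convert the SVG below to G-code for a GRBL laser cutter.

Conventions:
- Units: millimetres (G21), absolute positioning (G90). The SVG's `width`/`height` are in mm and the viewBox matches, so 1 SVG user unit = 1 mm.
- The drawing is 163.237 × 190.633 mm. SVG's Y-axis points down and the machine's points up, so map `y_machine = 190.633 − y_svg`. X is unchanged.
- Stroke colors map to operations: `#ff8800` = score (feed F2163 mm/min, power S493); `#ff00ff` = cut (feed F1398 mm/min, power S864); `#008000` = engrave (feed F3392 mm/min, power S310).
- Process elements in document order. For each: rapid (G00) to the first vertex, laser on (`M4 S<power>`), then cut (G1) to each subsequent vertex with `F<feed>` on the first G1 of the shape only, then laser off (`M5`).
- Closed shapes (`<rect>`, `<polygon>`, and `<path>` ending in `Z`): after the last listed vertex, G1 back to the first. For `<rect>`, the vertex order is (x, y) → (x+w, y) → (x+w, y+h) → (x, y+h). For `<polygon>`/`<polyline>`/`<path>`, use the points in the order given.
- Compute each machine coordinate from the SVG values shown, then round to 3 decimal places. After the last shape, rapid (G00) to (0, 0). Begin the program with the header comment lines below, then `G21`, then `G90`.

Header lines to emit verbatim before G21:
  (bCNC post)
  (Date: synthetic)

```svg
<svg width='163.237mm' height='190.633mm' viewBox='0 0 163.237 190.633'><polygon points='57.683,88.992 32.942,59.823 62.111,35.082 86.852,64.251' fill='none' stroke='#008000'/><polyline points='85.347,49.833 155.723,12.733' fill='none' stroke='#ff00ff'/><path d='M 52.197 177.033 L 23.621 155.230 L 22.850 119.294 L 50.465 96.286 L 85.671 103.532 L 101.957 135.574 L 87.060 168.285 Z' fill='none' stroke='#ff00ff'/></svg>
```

(bCNC post)
(Date: synthetic)
G21
G90
G00 X57.683 Y101.641
M4 S310
G1 X32.942 Y130.810 F3392
G1 X62.111 Y155.551
G1 X86.852 Y126.382
G1 X57.683 Y101.641
M5
G00 X85.347 Y140.800
M4 S864
G1 X155.723 Y177.900 F1398
M5
G00 X52.197 Y13.600
M4 S864
G1 X23.621 Y35.403 F1398
G1 X22.850 Y71.339
G1 X50.465 Y94.347
G1 X85.671 Y87.101
G1 X101.957 Y55.059
G1 X87.060 Y22.348
G1 X52.197 Y13.600
M5
G00 X0.000 Y0.000

1 u = 1 mm; y_m = 190.633 − y.

[1] `<polygon>` regular polygon, #008000→engrave S310 F3392: (57.683,101.641) → (32.942,130.810) → (62.111,155.551) → (86.852,126.382) → (57.683,101.641) (closed)

[2] `<polyline>` line segment, #ff00ff→cut S864 F1398: (85.347,140.800) → (155.723,177.900)

[3] `<path>` regular polygon, #ff00ff→cut S864 F1398: (52.197,13.600) → (23.621,35.403) → (22.850,71.339) → (50.465,94.347) → (85.671,87.101) → (101.957,55.059) → (87.060,22.348) → (52.197,13.600) (closed)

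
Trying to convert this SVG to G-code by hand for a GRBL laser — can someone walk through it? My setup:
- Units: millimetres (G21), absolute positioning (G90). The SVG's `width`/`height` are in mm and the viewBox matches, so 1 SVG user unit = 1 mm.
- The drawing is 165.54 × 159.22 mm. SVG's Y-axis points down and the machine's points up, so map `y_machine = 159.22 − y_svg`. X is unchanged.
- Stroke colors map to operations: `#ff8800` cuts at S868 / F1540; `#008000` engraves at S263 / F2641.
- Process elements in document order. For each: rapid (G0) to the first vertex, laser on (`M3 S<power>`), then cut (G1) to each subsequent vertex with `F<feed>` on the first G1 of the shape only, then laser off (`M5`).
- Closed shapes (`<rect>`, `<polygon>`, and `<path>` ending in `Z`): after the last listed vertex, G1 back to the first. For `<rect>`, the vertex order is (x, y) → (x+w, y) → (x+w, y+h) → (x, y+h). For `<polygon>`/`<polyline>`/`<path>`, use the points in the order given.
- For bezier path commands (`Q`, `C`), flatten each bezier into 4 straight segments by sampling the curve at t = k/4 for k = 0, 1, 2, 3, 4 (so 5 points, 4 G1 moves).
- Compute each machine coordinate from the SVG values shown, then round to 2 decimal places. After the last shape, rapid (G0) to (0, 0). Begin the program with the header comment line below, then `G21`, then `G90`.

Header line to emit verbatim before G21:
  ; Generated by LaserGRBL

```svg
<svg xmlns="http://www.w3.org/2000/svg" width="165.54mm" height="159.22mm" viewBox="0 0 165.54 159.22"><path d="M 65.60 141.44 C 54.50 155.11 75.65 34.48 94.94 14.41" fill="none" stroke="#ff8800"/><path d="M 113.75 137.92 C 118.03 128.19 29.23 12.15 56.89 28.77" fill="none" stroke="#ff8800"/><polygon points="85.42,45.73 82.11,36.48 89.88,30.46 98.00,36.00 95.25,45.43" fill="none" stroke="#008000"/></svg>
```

1 u = 1 mm; y_m = 159.22 − y.

[1] `<path>` cubic bezier, #ff8800→cut S868 F1540: (65.60,17.78) → (62.79,29.04) → (68.87,68.64) → (80.66,114.57) → (94.94,144.81)

[2] `<path>` cubic bezier, #ff8800→cut S868 F1540: (113.75,21.30) → (102.78,44.80) → (76.55,85.76) → (54.71,121.78) → (56.89,130.45)

[3] `<polygon>` regular polygon, #008000→engrave S263 F2641: (85.42,113.49) → (82.11,122.74) → (89.88,128.76) → (98.00,123.22) → (95.25,113.79) → (85.42,113.49) (closed)

; Generated by LaserGRBL
G21
G90
G0 X65.60 Y17.78
M3 S868
G1 X62.79 Y29.04 F1540
G1 X68.87 Y68.64
G1 X80.66 Y114.57
G1 X94.94 Y144.81
M5
G0 X113.75 Y21.30
M3 S868
G1 X102.78 Y44.80 F1540
G1 X76.55 Y85.76
G1 X54.71 Y121.78
G1 X56.89 Y130.45
M5
G0 X85.42 Y113.49
M3 S263
G1 X82.11 Y122.74 F2641
G1 X89.88 Y128.76
G1 X98.00 Y123.22
G1 X95.25 Y113.79
G1 X85.42 Y113.49
M5
G0 X0.00 Y0.00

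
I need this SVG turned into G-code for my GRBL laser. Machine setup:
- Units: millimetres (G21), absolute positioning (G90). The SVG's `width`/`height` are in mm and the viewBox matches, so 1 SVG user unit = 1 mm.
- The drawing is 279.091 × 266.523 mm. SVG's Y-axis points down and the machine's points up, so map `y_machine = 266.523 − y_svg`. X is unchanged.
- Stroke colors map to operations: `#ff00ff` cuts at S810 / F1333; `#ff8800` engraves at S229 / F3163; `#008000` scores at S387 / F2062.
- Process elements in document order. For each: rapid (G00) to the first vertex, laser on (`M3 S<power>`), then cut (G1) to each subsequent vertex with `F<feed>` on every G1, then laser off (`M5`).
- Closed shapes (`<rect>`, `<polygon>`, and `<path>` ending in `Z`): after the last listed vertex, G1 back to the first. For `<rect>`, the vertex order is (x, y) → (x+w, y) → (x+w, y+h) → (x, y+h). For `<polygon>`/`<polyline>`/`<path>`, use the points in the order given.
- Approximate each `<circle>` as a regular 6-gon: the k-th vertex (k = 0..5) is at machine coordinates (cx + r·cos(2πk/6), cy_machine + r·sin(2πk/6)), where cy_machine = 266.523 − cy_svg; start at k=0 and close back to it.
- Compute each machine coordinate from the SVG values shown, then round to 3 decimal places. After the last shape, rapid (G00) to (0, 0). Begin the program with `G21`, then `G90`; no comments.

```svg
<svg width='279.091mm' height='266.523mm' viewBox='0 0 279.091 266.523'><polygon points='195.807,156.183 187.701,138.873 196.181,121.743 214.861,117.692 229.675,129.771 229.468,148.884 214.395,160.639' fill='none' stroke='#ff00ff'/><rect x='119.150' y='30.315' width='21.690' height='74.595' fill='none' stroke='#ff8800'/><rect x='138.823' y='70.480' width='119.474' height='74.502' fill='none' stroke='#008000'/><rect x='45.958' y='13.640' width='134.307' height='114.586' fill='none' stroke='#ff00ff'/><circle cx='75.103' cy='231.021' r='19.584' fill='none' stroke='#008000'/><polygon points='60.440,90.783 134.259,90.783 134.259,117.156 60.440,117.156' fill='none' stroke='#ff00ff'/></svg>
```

G21
G90
G00 X195.807 Y110.340
M3 S810
G1 X187.701 Y127.650 F1333
G1 X196.181 Y144.780 F1333
G1 X214.861 Y148.831 F1333
G1 X229.675 Y136.752 F1333
G1 X229.468 Y117.639 F1333
G1 X214.395 Y105.884 F1333
G1 X195.807 Y110.340 F1333
M5
G00 X119.150 Y236.208
M3 S229
G1 X140.840 Y236.208 F3163
G1 X140.840 Y161.613 F3163
G1 X119.150 Y161.613 F3163
G1 X119.150 Y236.208 F3163
M5
G00 X138.823 Y196.043
M3 S387
G1 X258.297 Y196.043 F2062
G1 X258.297 Y121.541 F2062
G1 X138.823 Y121.541 F2062
G1 X138.823 Y196.043 F2062
M5
G00 X45.958 Y252.883
M3 S810
G1 X180.265 Y252.883 F1333
G1 X180.265 Y138.297 F1333
G1 X45.958 Y138.297 F1333
G1 X45.958 Y252.883 F1333
M5
G00 X94.687 Y35.502
M3 S387
G1 X84.895 Y52.462 F2062
G1 X65.311 Y52.462 F2062
G1 X55.519 Y35.502 F2062
G1 X65.311 Y18.542 F2062
G1 X84.895 Y18.542 F2062
G1 X94.687 Y35.502 F2062
M5
G00 X60.440 Y175.740
M3 S810
G1 X134.259 Y175.740 F1333
G1 X134.259 Y149.367 F1333
G1 X60.440 Y149.367 F1333
G1 X60.440 Y175.740 F1333
M5
G00 X0.000 Y0.000

1 u = 1 mm; y_m = 266.523 − y.

[1] `<polygon>` regular polygon, #ff00ff→cut S810 F1333: (195.807,110.340) → (187.701,127.650) → (196.181,144.780) → (214.861,148.831) → (229.675,136.752) → (229.468,117.639) → (214.395,105.884) → (195.807,110.340) (closed)

[2] `<rect>` rectangle, #ff8800→engrave S229 F3163: (119.150,236.208) → (140.840,236.208) → (140.840,161.613) → (119.150,161.613) → (119.150,236.208) (closed)

[3] `<rect>` rectangle, #008000→score S387 F2062: (138.823,196.043) → (258.297,196.043) → (258.297,121.541) → (138.823,121.541) → (138.823,196.043) (closed)

[4] `<rect>` rectangle, #ff00ff→cut S810 F1333: (45.958,252.883) → (180.265,252.883) → (180.265,138.297) → (45.958,138.297) → (45.958,252.883) (closed)

[5] `<circle>` circle, #008000→score S387 F2062: (94.687,35.502) → (84.895,52.462) → (65.311,52.462) → (55.519,35.502) → (65.311,18.542) → (84.895,18.542) → (94.687,35.502) (closed)

[6] `<polygon>` rectangle, #ff00ff→cut S810 F1333: (60.440,175.740) → (134.259,175.740) → (134.259,149.367) → (60.440,149.367) → (60.440,175.740) (closed)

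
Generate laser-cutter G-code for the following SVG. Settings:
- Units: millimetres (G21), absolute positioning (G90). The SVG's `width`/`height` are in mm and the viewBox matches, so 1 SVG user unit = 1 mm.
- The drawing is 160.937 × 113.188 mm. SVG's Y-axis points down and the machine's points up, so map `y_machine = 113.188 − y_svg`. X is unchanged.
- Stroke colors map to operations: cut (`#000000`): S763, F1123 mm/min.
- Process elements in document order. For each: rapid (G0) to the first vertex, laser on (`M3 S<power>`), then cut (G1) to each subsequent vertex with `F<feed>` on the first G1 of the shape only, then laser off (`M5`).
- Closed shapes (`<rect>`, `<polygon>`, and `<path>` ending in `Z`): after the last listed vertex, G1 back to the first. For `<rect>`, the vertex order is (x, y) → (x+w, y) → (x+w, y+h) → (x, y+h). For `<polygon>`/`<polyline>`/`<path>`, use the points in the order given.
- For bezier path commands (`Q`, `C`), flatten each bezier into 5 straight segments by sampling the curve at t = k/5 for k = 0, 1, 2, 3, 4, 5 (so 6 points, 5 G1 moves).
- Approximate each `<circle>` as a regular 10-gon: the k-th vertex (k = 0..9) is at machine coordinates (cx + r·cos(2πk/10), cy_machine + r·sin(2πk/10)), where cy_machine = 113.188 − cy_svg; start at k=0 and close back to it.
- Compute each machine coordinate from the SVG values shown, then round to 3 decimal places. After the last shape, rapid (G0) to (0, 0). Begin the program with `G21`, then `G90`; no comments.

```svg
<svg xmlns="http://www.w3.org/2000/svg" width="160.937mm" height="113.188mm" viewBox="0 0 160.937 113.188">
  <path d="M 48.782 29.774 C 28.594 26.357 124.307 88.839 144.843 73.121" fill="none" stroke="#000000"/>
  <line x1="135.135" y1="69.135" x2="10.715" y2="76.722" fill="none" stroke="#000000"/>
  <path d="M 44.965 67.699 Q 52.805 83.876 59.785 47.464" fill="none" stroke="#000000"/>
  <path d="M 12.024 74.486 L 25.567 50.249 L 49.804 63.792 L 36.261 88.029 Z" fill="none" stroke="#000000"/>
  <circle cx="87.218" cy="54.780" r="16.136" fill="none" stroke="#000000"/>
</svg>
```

G21
G90
G0 X48.782 Y83.414
M3 S763
G1 X49.049 Y78.709 F1123
G1 X67.960 Y65.105
G1 X96.344 Y49.519
G1 X125.029 Y38.867
G1 X144.843 Y40.067
M5
G0 X135.135 Y44.053
M3 S763
G1 X10.715 Y36.466 F1123
M5
G0 X44.965 Y45.489
M3 S763
G1 X48.067 Y41.122 F1123
G1 X51.099 Y40.962
G1 X54.063 Y45.009
G1 X56.959 Y53.263
G1 X59.785 Y65.724
M5
G0 X12.024 Y38.702
M3 S763
G1 X25.567 Y62.939 F1123
G1 X49.804 Y49.396
G1 X36.261 Y25.159
G1 X12.024 Y38.702
M5
G0 X103.354 Y58.408
M3 S763
G1 X100.272 Y67.893 F1123
G1 X92.204 Y73.754
G1 X82.232 Y73.754
G1 X74.164 Y67.893
G1 X71.082 Y58.408
G1 X74.164 Y48.923
G1 X82.232 Y43.062
G1 X92.204 Y43.062
G1 X100.272 Y48.923
G1 X103.354 Y58.408
M5
G0 X0.000 Y0.000

1 u = 1 mm; y_m = 113.188 − y.

[1] `<path>` cubic bezier, #000000→cut S763 F1123: (48.782,83.414) → (49.049,78.709) → (67.960,65.105) → (96.344,49.519) → (125.029,38.867) → (144.843,40.067)

[2] `<line>` line segment, #000000→cut S763 F1123: (135.135,44.053) → (10.715,36.466)

[3] `<path>` quadratic bezier, #000000→cut S763 F1123: (44.965,45.489) → (48.067,41.122) → (51.099,40.962) → (54.063,45.009) → (56.959,53.263) → (59.785,65.724)

[4] `<path>` regular polygon, #000000→cut S763 F1123: (12.024,38.702) → (25.567,62.939) → (49.804,49.396) → (36.261,25.159) → (12.024,38.702) (closed)

[5] `<circle>` circle, #000000→cut S763 F1123: (103.354,58.408) → (100.272,67.893) → (92.204,73.754) → (82.232,73.754) → (74.164,67.893) → (71.082,58.408) → (74.164,48.923) → (82.232,43.062) → (92.204,43.062) → (100.272,48.923) → (103.354,58.408) (closed)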